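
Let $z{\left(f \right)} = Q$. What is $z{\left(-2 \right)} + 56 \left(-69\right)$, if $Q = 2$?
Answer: $-3862$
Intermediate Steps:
$z{\left(f \right)} = 2$
$z{\left(-2 \right)} + 56 \left(-69\right) = 2 + 56 \left(-69\right) = 2 - 3864 = -3862$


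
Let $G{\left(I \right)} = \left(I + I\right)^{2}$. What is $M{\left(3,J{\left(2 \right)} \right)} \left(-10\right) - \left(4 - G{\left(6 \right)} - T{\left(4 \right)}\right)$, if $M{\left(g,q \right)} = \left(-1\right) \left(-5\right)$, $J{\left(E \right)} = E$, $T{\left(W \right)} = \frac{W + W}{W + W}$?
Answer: $91$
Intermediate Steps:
$G{\left(I \right)} = 4 I^{2}$ ($G{\left(I \right)} = \left(2 I\right)^{2} = 4 I^{2}$)
$T{\left(W \right)} = 1$ ($T{\left(W \right)} = \frac{2 W}{2 W} = 2 W \frac{1}{2 W} = 1$)
$M{\left(g,q \right)} = 5$
$M{\left(3,J{\left(2 \right)} \right)} \left(-10\right) - \left(4 - G{\left(6 \right)} - T{\left(4 \right)}\right) = 5 \left(-10\right) + \left(\left(4 \cdot 6^{2} + 1\right) - 4\right) = -50 + \left(\left(4 \cdot 36 + 1\right) - 4\right) = -50 + \left(\left(144 + 1\right) - 4\right) = -50 + \left(145 - 4\right) = -50 + 141 = 91$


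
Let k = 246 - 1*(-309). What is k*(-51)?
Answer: -28305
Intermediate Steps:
k = 555 (k = 246 + 309 = 555)
k*(-51) = 555*(-51) = -28305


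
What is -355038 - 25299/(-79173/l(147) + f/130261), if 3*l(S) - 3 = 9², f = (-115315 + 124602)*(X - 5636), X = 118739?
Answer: -753388957530798/2121966395 ≈ -3.5504e+5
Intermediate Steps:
f = 1050387561 (f = (-115315 + 124602)*(118739 - 5636) = 9287*113103 = 1050387561)
l(S) = 28 (l(S) = 1 + (⅓)*9² = 1 + (⅓)*81 = 1 + 27 = 28)
-355038 - 25299/(-79173/l(147) + f/130261) = -355038 - 25299/(-79173/28 + 1050387561/130261) = -355038 - 25299/19097697555/3647308 = -355038 - 25299*3647308/19097697555 = -355038 - 10252582788/2121966395 = -753388957530798/2121966395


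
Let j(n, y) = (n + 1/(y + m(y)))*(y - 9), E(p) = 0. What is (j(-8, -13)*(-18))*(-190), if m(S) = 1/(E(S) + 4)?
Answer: 10332960/17 ≈ 6.0782e+5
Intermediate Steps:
m(S) = 1/4 (m(S) = 1/(0 + 4) = 1/4)
j(n, y) = (-9 + y)*(n + 1/(1/4 + y)) (j(n, y) = (n + 1/(y + 1/4))*(y - 9) = (n + 1/(1/4 + y))*(-9 + y) = (-9 + y)*(n + 1/(1/4 + y)))
(j(-8, -13)*(-18))*(-190) = (((-36 - 9*(-8) + 4*(-13) - 35*(-8)*(-13) + 4*(-8)*(-13)**2)/(1 + 4*(-13)))*(-18))*(-190) = (((-36 + 72 - 52 - 3640 + 4*(-8)*169)/(1 - 52))*(-18))*(-190) = (((-36 + 72 - 52 - 3640 - 5408)/(-51))*(-18))*(-190) = (-1/51*(-9064)*(-18))*(-190) = ((9064/51)*(-18))*(-190) = -54384/17*(-190) = 10332960/17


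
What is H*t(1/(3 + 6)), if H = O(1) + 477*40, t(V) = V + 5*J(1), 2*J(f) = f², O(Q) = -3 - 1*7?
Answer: 448145/9 ≈ 49794.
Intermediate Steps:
O(Q) = -10 (O(Q) = -3 - 7 = -10)
J(f) = f²/2
t(V) = 5/2 + V (t(V) = V + 5*((½)*1²) = V + 5*((½)*1) = V + 5*(½) = V + 5/2 = 5/2 + V)
H = 19070 (H = -10 + 477*40 = -10 + 19080 = 19070)
H*t(1/(3 + 6)) = 19070*(5/2 + 1/(3 + 6)) = 19070*(5/2 + 1/9) = 19070*(5/2 + ⅑) = 19070*(47/18) = 448145/9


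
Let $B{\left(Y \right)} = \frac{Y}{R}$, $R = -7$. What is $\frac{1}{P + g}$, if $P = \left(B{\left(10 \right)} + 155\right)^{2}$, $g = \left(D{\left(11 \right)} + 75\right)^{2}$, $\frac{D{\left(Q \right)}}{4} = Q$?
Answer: $\frac{49}{1849514} \approx 2.6493 \cdot 10^{-5}$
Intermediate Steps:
$B{\left(Y \right)} = - \frac{Y}{7}$ ($B{\left(Y \right)} = \frac{Y}{-7} = Y \left(- \frac{1}{7}\right) = - \frac{Y}{7}$)
$D{\left(Q \right)} = 4 Q$
$g = 14161$ ($g = \left(4 \cdot 11 + 75\right)^{2} = \left(44 + 75\right)^{2} = 119^{2} = 14161$)
$P = \frac{1155625}{49}$ ($P = \left(\left(- \frac{1}{7}\right) 10 + 155\right)^{2} = \left(- \frac{10}{7} + 155\right)^{2} = \left(\frac{1075}{7}\right)^{2} = \frac{1155625}{49} \approx 23584.0$)
$\frac{1}{P + g} = \frac{1}{\frac{1155625}{49} + 14161} = \frac{1}{\frac{1849514}{49}} = \frac{49}{1849514}$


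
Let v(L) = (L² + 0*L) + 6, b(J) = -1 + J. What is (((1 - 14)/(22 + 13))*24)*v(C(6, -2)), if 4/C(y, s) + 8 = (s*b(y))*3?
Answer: -19344/361 ≈ -53.584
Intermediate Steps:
C(y, s) = 4/(-8 + 3*s*(-1 + y)) (C(y, s) = 4/(-8 + (s*(-1 + y))*3) = 4/(-8 + 3*s*(-1 + y)))
v(L) = 6 + L² (v(L) = (L² + 0) + 6 = L² + 6 = 6 + L²)
(((1 - 14)/(22 + 13))*24)*v(C(6, -2)) = (((1 - 14)/(22 + 13))*24)*(6 + (4/(-8 + 3*(-2)*(-1 + 6)))²) = (-13/35*24)*(6 + (4/(-8 + 3*(-2)*5))²) = (-13*1/35*24)*(6 + (4/(-8 - 30))²) = (-13/35*24)*(6 + (4/(-38))²) = -312*(6 + (4*(-1/38))²)/35 = -312*(6 + (-2/19)²)/35 = -312*(6 + 4/361)/35 = -312/35*2170/361 = -19344/361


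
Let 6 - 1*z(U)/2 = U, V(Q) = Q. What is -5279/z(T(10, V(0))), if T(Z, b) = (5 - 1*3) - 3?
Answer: -5279/14 ≈ -377.07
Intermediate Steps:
T(Z, b) = -1 (T(Z, b) = (5 - 3) - 3 = 2 - 3 = -1)
z(U) = 12 - 2*U
-5279/z(T(10, V(0))) = -5279/(12 - 2*(-1)) = -5279/(12 + 2) = -5279/14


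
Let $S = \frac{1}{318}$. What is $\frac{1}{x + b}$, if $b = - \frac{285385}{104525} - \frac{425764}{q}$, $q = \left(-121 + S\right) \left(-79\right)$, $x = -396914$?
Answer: $- \frac{63544573115}{25224734579015261} \approx -2.5191 \cdot 10^{-6}$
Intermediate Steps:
$S = \frac{1}{318} \approx 0.0031447$
$q = \frac{3039683}{318}$ ($q = \left(-121 + \frac{1}{318}\right) \left(-79\right) = \left(- \frac{38477}{318}\right) \left(-79\right) = \frac{3039683}{318} \approx 9558.8$)
$b = - \frac{3003885648151}{63544573115}$ ($b = - \frac{285385}{104525} - \frac{425764}{\frac{3039683}{318}} = \left(-285385\right) \frac{1}{104525} - \frac{135392952}{3039683} = - \frac{57077}{20905} - \frac{135392952}{3039683} = - \frac{3003885648151}{63544573115} \approx -47.272$)
$\frac{1}{x + b} = \frac{1}{-396914 - \frac{3003885648151}{63544573115}} = \frac{1}{- \frac{25224734579015261}{63544573115}} = - \frac{63544573115}{25224734579015261}$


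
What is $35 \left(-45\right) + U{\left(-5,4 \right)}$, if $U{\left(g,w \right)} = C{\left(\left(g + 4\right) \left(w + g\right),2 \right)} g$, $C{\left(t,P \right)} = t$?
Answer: $-1580$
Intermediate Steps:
$U{\left(g,w \right)} = g \left(4 + g\right) \left(g + w\right)$ ($U{\left(g,w \right)} = \left(g + 4\right) \left(w + g\right) g = \left(4 + g\right) \left(g + w\right) g = g \left(4 + g\right) \left(g + w\right)$)
$35 \left(-45\right) + U{\left(-5,4 \right)} = 35 \left(-45\right) - 5 \left(\left(-5\right)^{2} + 4 \left(-5\right) + 4 \cdot 4 - 20\right) = -1575 - 5 \left(25 - 20 + 16 - 20\right) = -1575 - 5 = -1580$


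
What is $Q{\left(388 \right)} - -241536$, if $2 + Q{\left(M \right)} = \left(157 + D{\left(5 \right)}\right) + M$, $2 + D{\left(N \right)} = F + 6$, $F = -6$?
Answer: $242077$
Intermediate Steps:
$D{\left(N \right)} = -2$ ($D{\left(N \right)} = -2 + \left(-6 + 6\right) = -2 + 0 = -2$)
$Q{\left(M \right)} = 153 + M$ ($Q{\left(M \right)} = -2 + \left(\left(157 - 2\right) + M\right) = -2 + \left(155 + M\right) = 153 + M$)
$Q{\left(388 \right)} - -241536 = \left(153 + 388\right) - -241536 = 541 + 241536 = 242077$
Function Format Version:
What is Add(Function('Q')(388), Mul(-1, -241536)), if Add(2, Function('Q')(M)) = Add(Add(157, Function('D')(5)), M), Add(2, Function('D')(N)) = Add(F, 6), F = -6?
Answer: 242077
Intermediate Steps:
Function('D')(N) = -2 (Function('D')(N) = Add(-2, Add(-6, 6)) = Add(-2, 0) = -2)
Function('Q')(M) = Add(153, M) (Function('Q')(M) = Add(-2, Add(Add(157, -2), M)) = Add(-2, Add(155, M)) = Add(153, M))
Add(Function('Q')(388), Mul(-1, -241536)) = Add(Add(153, 388), Mul(-1, -241536)) = Add(541, 241536) = 242077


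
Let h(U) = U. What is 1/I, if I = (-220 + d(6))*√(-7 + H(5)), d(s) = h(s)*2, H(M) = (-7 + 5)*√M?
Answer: I/(208*√(7 + 2*√5)) ≈ 0.0014194*I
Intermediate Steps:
H(M) = -2*√M
d(s) = 2*s (d(s) = s*2 = 2*s)
I = -208*√(-7 - 2*√5) (I = (-220 + 2*6)*√(-7 - 2*√5) = (-220 + 12)*√(-7 - 2*√5) = -208*√(-7 - 2*√5) ≈ -704.51*I)
1/I = 1/(-208*I*√(7 + 2*√5)) = I/(208*√(7 + 2*√5))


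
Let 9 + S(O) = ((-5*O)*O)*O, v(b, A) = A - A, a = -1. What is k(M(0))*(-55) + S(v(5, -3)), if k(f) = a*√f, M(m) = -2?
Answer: -9 + 55*I*√2 ≈ -9.0 + 77.782*I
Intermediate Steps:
v(b, A) = 0
S(O) = -9 - 5*O³ (S(O) = -9 + ((-5*O)*O)*O = -9 + (-5*O²)*O = -9 - 5*O³)
k(f) = -√f
k(M(0))*(-55) + S(v(5, -3)) = -√(-2)*(-55) + (-9 - 5*0³) = -I*√2*(-55) + (-9 - 5*0) = -I*√2*(-55) + (-9 + 0) = 55*I*√2 - 9 = -9 + 55*I*√2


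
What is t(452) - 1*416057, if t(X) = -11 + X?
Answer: -415616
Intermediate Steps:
t(452) - 1*416057 = (-11 + 452) - 1*416057 = 441 - 416057 = -415616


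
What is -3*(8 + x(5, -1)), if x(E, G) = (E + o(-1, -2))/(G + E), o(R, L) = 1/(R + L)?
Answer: -55/2 ≈ -27.500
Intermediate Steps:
o(R, L) = 1/(L + R)
x(E, G) = (-⅓ + E)/(E + G) (x(E, G) = (E + 1/(-2 - 1))/(G + E) = (E + 1/(-3))/(E + G) = (E - ⅓)/(E + G) = (-⅓ + E)/(E + G))
-3*(8 + x(5, -1)) = -3*(8 + (-⅓ + 5)/(5 - 1)) = -3*(8 + (14/3)/4) = -3*(8 + (¼)*(14/3)) = -3*(8 + 7/6) = -3*55/6 = -55/2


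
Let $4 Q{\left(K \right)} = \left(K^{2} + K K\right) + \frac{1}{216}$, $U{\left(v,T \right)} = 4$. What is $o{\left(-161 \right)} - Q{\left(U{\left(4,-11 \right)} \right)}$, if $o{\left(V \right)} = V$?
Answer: $- \frac{146017}{864} \approx -169.0$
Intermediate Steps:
$Q{\left(K \right)} = \frac{1}{864} + \frac{K^{2}}{2}$ ($Q{\left(K \right)} = \frac{\left(K^{2} + K K\right) + \frac{1}{216}}{4} = \frac{\left(K^{2} + K^{2}\right) + \frac{1}{216}}{4} = \frac{2 K^{2} + \frac{1}{216}}{4} = \frac{\frac{1}{216} + 2 K^{2}}{4} = \frac{1}{864} + \frac{K^{2}}{2}$)
$o{\left(-161 \right)} - Q{\left(U{\left(4,-11 \right)} \right)} = -161 - \left(\frac{1}{864} + \frac{4^{2}}{2}\right) = -161 - \left(\frac{1}{864} + \frac{1}{2} \cdot 16\right) = -161 - \left(\frac{1}{864} + 8\right) = -161 - \frac{6913}{864} = - \frac{146017}{864}$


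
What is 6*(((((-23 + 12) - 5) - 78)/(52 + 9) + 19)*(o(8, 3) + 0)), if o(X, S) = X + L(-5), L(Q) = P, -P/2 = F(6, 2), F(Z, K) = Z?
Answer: -25560/61 ≈ -419.02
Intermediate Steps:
P = -12 (P = -2*6 = -12)
L(Q) = -12
o(X, S) = -12 + X (o(X, S) = X - 12 = -12 + X)
6*(((((-23 + 12) - 5) - 78)/(52 + 9) + 19)*(o(8, 3) + 0)) = 6*(((((-23 + 12) - 5) - 78)/(52 + 9) + 19)*((-12 + 8) + 0)) = 6*((((-11 - 5) - 78)/61 + 19)*(-4 + 0)) = 6*(((-16 - 78)*(1/61) + 19)*(-4)) = 6*((-94*1/61 + 19)*(-4)) = 6*((-94/61 + 19)*(-4)) = 6*((1065/61)*(-4)) = 6*(-4260/61) = -25560/61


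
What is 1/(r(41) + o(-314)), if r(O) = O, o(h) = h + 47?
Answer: -1/226 ≈ -0.0044248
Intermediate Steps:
o(h) = 47 + h
1/(r(41) + o(-314)) = 1/(41 + (47 - 314)) = 1/(41 - 267) = 1/(-226) = -1/226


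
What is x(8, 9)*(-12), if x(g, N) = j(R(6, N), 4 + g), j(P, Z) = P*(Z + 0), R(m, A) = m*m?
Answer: -5184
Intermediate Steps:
R(m, A) = m**2
j(P, Z) = P*Z
x(g, N) = 144 + 36*g (x(g, N) = 6**2*(4 + g) = 36*(4 + g) = 144 + 36*g)
x(8, 9)*(-12) = (144 + 36*8)*(-12) = (144 + 288)*(-12) = 432*(-12) = -5184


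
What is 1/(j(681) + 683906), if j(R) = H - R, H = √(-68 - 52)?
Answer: 136645/93359280149 - 2*I*√30/466796400745 ≈ 1.4636e-6 - 2.3467e-11*I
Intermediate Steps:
H = 2*I*√30 (H = √(-120) = 2*I*√30 ≈ 10.954*I)
j(R) = -R + 2*I*√30 (j(R) = 2*I*√30 - R = -R + 2*I*√30)
1/(j(681) + 683906) = 1/((-1*681 + 2*I*√30) + 683906) = 1/((-681 + 2*I*√30) + 683906) = 1/(683225 + 2*I*√30)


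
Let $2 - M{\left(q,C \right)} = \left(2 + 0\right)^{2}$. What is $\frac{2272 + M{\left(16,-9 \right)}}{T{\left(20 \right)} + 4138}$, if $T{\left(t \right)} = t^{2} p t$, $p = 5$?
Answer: $\frac{1135}{22069} \approx 0.05143$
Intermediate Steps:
$T{\left(t \right)} = 5 t^{3}$ ($T{\left(t \right)} = t^{2} \cdot 5 t = 5 t^{2} t = 5 t^{3}$)
$M{\left(q,C \right)} = -2$ ($M{\left(q,C \right)} = 2 - \left(2 + 0\right)^{2} = 2 - 2^{2} = 2 - 4 = -2$)
$\frac{2272 + M{\left(16,-9 \right)}}{T{\left(20 \right)} + 4138} = \frac{2272 - 2}{5 \cdot 20^{3} + 4138} = \frac{2270}{5 \cdot 8000 + 4138} = \frac{2270}{40000 + 4138} = \frac{2270}{44138} = 2270 \cdot \frac{1}{44138} = \frac{1135}{22069}$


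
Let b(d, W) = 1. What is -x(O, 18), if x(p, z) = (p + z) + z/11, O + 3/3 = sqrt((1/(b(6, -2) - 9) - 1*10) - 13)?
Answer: -205/11 - I*sqrt(370)/4 ≈ -18.636 - 4.8088*I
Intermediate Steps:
O = -1 + I*sqrt(370)/4 (O = -1 + sqrt((1/(1 - 9) - 1*10) - 13) = -1 + sqrt((1/(-8) - 10) - 13) = -1 + sqrt((-1/8 - 10) - 13) = -1 + sqrt(-81/8 - 13) = -1 + sqrt(-185/8) = -1 + I*sqrt(370)/4 ≈ -1.0 + 4.8088*I)
x(p, z) = p + 12*z/11 (x(p, z) = (p + z) + z*(1/11) = (p + z) + z/11 = p + 12*z/11)
-x(O, 18) = -((-1 + I*sqrt(370)/4) + (12/11)*18) = -((-1 + I*sqrt(370)/4) + 216/11) = -(205/11 + I*sqrt(370)/4) = -205/11 - I*sqrt(370)/4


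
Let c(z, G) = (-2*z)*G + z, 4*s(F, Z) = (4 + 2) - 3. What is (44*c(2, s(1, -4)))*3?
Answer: -132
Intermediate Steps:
s(F, Z) = ¾ (s(F, Z) = ((4 + 2) - 3)/4 = (6 - 3)/4 = (¼)*3 = ¾)
c(z, G) = z - 2*G*z (c(z, G) = -2*G*z + z = z - 2*G*z)
(44*c(2, s(1, -4)))*3 = (44*(2*(1 - 2*¾)))*3 = (44*(2*(1 - 3/2)))*3 = (44*(2*(-½)))*3 = (44*(-1))*3 = -44*3 = -132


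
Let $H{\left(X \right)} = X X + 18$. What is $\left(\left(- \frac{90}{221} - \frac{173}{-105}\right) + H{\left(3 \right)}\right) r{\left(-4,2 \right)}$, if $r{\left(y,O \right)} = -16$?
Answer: $- \frac{10485088}{23205} \approx -451.85$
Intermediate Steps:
$H{\left(X \right)} = 18 + X^{2}$ ($H{\left(X \right)} = X^{2} + 18 = 18 + X^{2}$)
$\left(\left(- \frac{90}{221} - \frac{173}{-105}\right) + H{\left(3 \right)}\right) r{\left(-4,2 \right)} = \left(\left(- \frac{90}{221} - \frac{173}{-105}\right) + \left(18 + 3^{2}\right)\right) \left(-16\right) = \left(\left(\left(-90\right) \frac{1}{221} - - \frac{173}{105}\right) + \left(18 + 9\right)\right) \left(-16\right) = \left(\left(- \frac{90}{221} + \frac{173}{105}\right) + 27\right) \left(-16\right) = \left(\frac{28783}{23205} + 27\right) \left(-16\right) = \frac{655318}{23205} \left(-16\right) = - \frac{10485088}{23205}$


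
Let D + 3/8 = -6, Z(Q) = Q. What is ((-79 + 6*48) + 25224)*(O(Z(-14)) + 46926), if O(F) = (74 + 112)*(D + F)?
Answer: 4388336985/4 ≈ 1.0971e+9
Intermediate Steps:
D = -51/8 (D = -3/8 - 6 = -51/8 ≈ -6.3750)
O(F) = -4743/4 + 186*F (O(F) = (74 + 112)*(-51/8 + F) = 186*(-51/8 + F) = -4743/4 + 186*F)
((-79 + 6*48) + 25224)*(O(Z(-14)) + 46926) = ((-79 + 6*48) + 25224)*((-4743/4 + 186*(-14)) + 46926) = ((-79 + 288) + 25224)*((-4743/4 - 2604) + 46926) = (209 + 25224)*(-15159/4 + 46926) = 25433*(172545/4) = 4388336985/4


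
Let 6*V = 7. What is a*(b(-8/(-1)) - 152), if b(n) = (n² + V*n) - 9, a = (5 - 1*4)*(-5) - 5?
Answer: 2630/3 ≈ 876.67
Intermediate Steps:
V = 7/6 (V = (⅙)*7 = 7/6 ≈ 1.1667)
a = -10 (a = (5 - 4)*(-5) - 5 = 1*(-5) - 5 = -5 - 5 = -10)
b(n) = -9 + n² + 7*n/6 (b(n) = (n² + 7*n/6) - 9 = -9 + n² + 7*n/6)
a*(b(-8/(-1)) - 152) = -10*((-9 + (-8/(-1))² + 7*(-8/(-1))/6) - 152) = -10*((-9 + (-8*(-1))² + 7*(-8*(-1))/6) - 152) = -10*((-9 + 8² + (7/6)*8) - 152) = -10*((-9 + 64 + 28/3) - 152) = -10*(193/3 - 152) = -10*(-263/3) = 2630/3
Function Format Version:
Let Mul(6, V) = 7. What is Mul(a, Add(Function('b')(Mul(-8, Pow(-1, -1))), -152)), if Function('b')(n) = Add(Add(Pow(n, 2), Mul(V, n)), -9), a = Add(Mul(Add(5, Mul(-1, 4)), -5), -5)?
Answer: Rational(2630, 3) ≈ 876.67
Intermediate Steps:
V = Rational(7, 6) (V = Mul(Rational(1, 6), 7) = Rational(7, 6) ≈ 1.1667)
a = -10 (a = Add(Mul(Add(5, -4), -5), -5) = Add(Mul(1, -5), -5) = Add(-5, -5) = -10)
Function('b')(n) = Add(-9, Pow(n, 2), Mul(Rational(7, 6), n)) (Function('b')(n) = Add(Add(Pow(n, 2), Mul(Rational(7, 6), n)), -9) = Add(-9, Pow(n, 2), Mul(Rational(7, 6), n)))
Mul(a, Add(Function('b')(Mul(-8, Pow(-1, -1))), -152)) = Mul(-10, Add(Add(-9, Pow(Mul(-8, Pow(-1, -1)), 2), Mul(Rational(7, 6), Mul(-8, Pow(-1, -1)))), -152)) = Mul(-10, Add(Add(-9, Pow(Mul(-8, -1), 2), Mul(Rational(7, 6), Mul(-8, -1))), -152)) = Mul(-10, Add(Add(-9, Pow(8, 2), Mul(Rational(7, 6), 8)), -152)) = Mul(-10, Add(Add(-9, 64, Rational(28, 3)), -152)) = Mul(-10, Add(Rational(193, 3), -152)) = Mul(-10, Rational(-263, 3)) = Rational(2630, 3)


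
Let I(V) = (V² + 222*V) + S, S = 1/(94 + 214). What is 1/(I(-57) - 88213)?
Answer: -308/30066343 ≈ -1.0244e-5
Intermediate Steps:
S = 1/308 ≈ 0.0032468
I(V) = 1/308 + V² + 222*V (I(V) = (V² + 222*V) + 1/308 = 1/308 + V² + 222*V)
1/(I(-57) - 88213) = 1/((1/308 + (-57)² + 222*(-57)) - 88213) = 1/((1/308 + 3249 - 12654) - 88213) = 1/(-2896739/308 - 88213) = 1/(-30066343/308) = -308/30066343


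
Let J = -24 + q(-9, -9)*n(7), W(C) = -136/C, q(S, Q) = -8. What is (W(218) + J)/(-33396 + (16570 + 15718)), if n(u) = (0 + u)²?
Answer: 11353/30193 ≈ 0.37601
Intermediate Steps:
n(u) = u²
J = -416 (J = -24 - 8*7² = -24 - 8*49 = -24 - 392 = -416)
(W(218) + J)/(-33396 + (16570 + 15718)) = (-136/218 - 416)/(-33396 + (16570 + 15718)) = (-136*1/218 - 416)/(-33396 + 32288) = (-68/109 - 416)/(-1108) = -45412/109*(-1/1108) = 11353/30193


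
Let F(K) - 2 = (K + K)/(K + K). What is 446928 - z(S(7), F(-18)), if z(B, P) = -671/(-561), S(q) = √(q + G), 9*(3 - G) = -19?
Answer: 22793267/51 ≈ 4.4693e+5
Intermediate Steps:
G = 46/9 (G = 3 - ⅑*(-19) = 3 + 19/9 = 46/9 ≈ 5.1111)
S(q) = √(46/9 + q) (S(q) = √(q + 46/9) = √(46/9 + q))
F(K) = 3 (F(K) = 2 + (K + K)/(K + K) = 2 + (2*K)/((2*K)) = 2 + (2*K)*(1/(2*K)) = 2 + 1 = 3)
z(B, P) = 61/51 (z(B, P) = -671*(-1/561) = 61/51)
446928 - z(S(7), F(-18)) = 446928 - 1*61/51 = 446928 - 61/51 = 22793267/51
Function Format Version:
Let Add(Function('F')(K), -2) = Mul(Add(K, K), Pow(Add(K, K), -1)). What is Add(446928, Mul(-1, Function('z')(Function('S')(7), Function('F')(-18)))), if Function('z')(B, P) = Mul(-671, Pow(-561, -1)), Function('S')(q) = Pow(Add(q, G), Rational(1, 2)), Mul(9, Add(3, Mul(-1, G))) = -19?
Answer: Rational(22793267, 51) ≈ 4.4693e+5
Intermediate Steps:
G = Rational(46, 9) (G = Add(3, Mul(Rational(-1, 9), -19)) = Add(3, Rational(19, 9)) = Rational(46, 9) ≈ 5.1111)
Function('S')(q) = Pow(Add(Rational(46, 9), q), Rational(1, 2)) (Function('S')(q) = Pow(Add(q, Rational(46, 9)), Rational(1, 2)) = Pow(Add(Rational(46, 9), q), Rational(1, 2)))
Function('F')(K) = 3 (Function('F')(K) = Add(2, Mul(Add(K, K), Pow(Add(K, K), -1))) = Add(2, Mul(Mul(2, K), Pow(Mul(2, K), -1))) = Add(2, Mul(Mul(2, K), Mul(Rational(1, 2), Pow(K, -1)))) = Add(2, 1) = 3)
Function('z')(B, P) = Rational(61, 51) (Function('z')(B, P) = Mul(-671, Rational(-1, 561)) = Rational(61, 51))
Add(446928, Mul(-1, Function('z')(Function('S')(7), Function('F')(-18)))) = Add(446928, Mul(-1, Rational(61, 51))) = Add(446928, Rational(-61, 51)) = Rational(22793267, 51)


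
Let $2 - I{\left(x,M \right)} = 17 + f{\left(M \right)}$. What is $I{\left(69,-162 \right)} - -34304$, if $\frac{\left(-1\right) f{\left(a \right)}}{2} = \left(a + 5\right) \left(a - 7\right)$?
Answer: $87355$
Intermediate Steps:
$f{\left(a \right)} = - 2 \left(-7 + a\right) \left(5 + a\right)$ ($f{\left(a \right)} = - 2 \left(a + 5\right) \left(a - 7\right) = - 2 \left(5 + a\right) \left(-7 + a\right) = - 2 \left(-7 + a\right) \left(5 + a\right)$)
$I{\left(x,M \right)} = -85 - 4 M + 2 M^{2}$ ($I{\left(x,M \right)} = 2 - \left(17 + \left(70 - 2 M^{2} + 4 M\right)\right) = 2 - \left(87 - 2 M^{2} + 4 M\right) = -85 - 4 M + 2 M^{2}$)
$I{\left(69,-162 \right)} - -34304 = \left(-85 - -648 + 2 \left(-162\right)^{2}\right) - -34304 = \left(-85 + 648 + 2 \cdot 26244\right) + 34304 = \left(-85 + 648 + 52488\right) + 34304 = 53051 + 34304 = 87355$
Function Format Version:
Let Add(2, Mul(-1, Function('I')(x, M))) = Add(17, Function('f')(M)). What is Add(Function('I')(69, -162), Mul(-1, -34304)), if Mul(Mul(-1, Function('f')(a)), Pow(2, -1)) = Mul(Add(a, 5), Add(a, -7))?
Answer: 87355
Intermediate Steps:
Function('f')(a) = Mul(-2, Add(-7, a), Add(5, a)) (Function('f')(a) = Mul(-2, Mul(Add(a, 5), Add(a, -7))) = Mul(-2, Mul(Add(5, a), Add(-7, a))) = Mul(-2, Mul(Add(-7, a), Add(5, a))) = Mul(-2, Add(-7, a), Add(5, a)))
Function('I')(x, M) = Add(-85, Mul(-4, M), Mul(2, Pow(M, 2))) (Function('I')(x, M) = Add(2, Mul(-1, Add(17, Add(70, Mul(-2, Pow(M, 2)), Mul(4, M))))) = Add(2, Mul(-1, Add(87, Mul(-2, Pow(M, 2)), Mul(4, M)))) = Add(2, Add(-87, Mul(-4, M), Mul(2, Pow(M, 2)))) = Add(-85, Mul(-4, M), Mul(2, Pow(M, 2))))
Add(Function('I')(69, -162), Mul(-1, -34304)) = Add(Add(-85, Mul(-4, -162), Mul(2, Pow(-162, 2))), Mul(-1, -34304)) = Add(Add(-85, 648, Mul(2, 26244)), 34304) = Add(Add(-85, 648, 52488), 34304) = Add(53051, 34304) = 87355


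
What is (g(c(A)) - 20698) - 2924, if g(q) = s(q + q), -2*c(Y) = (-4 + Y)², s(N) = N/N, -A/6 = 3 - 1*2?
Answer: -23621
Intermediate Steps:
A = -6 (A = -6*(3 - 1*2) = -6*(3 - 2) = -6*1 = -6)
s(N) = 1
c(Y) = -(-4 + Y)²/2
g(q) = 1
(g(c(A)) - 20698) - 2924 = (1 - 20698) - 2924 = -20697 - 2924 = -23621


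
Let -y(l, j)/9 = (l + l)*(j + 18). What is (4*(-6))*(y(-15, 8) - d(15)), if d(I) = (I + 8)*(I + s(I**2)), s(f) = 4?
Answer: -157992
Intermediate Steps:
y(l, j) = -18*l*(18 + j) (y(l, j) = -9*(l + l)*(j + 18) = -9*2*l*(18 + j) = -18*l*(18 + j))
d(I) = (4 + I)*(8 + I) (d(I) = (I + 8)*(I + 4) = (8 + I)*(4 + I) = (4 + I)*(8 + I))
(4*(-6))*(y(-15, 8) - d(15)) = (4*(-6))*(-18*(-15)*(18 + 8) - (32 + 15**2 + 12*15)) = -24*(-18*(-15)*26 - (32 + 225 + 180)) = -24*(7020 - 1*437) = -24*(7020 - 437) = -24*6583 = -157992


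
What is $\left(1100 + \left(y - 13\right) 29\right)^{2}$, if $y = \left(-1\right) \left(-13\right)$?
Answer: $1210000$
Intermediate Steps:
$y = 13$
$\left(1100 + \left(y - 13\right) 29\right)^{2} = \left(1100 + \left(13 - 13\right) 29\right)^{2} = \left(1100 + 0 \cdot 29\right)^{2} = \left(1100 + 0\right)^{2} = 1100^{2} = 1210000$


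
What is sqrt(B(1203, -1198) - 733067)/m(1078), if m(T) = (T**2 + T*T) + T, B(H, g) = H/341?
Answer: I*sqrt(21310338401)/396454443 ≈ 0.00036822*I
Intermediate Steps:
B(H, g) = H/341 (B(H, g) = H*(1/341) = H/341)
m(T) = T + 2*T**2 (m(T) = (T**2 + T**2) + T = 2*T**2 + T = T + 2*T**2)
sqrt(B(1203, -1198) - 733067)/m(1078) = sqrt((1/341)*1203 - 733067)/((1078*(1 + 2*1078))) = sqrt(1203/341 - 733067)/((1078*(1 + 2156))) = sqrt(-249974644/341)/((1078*2157)) = (2*I*sqrt(21310338401)/341)/2325246 = (2*I*sqrt(21310338401)/341)*(1/2325246) = I*sqrt(21310338401)/396454443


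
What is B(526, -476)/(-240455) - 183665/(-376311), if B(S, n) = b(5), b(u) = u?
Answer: 8832257204/18097172301 ≈ 0.48805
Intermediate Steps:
B(S, n) = 5
B(526, -476)/(-240455) - 183665/(-376311) = 5/(-240455) - 183665/(-376311) = 5*(-1/240455) - 183665*(-1/376311) = -1/48091 + 183665/376311 = 8832257204/18097172301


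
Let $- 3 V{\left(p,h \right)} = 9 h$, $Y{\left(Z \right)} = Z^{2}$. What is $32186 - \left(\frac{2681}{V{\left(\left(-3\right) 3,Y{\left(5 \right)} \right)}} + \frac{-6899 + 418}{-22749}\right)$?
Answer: $\frac{6108383616}{189575} \approx 32221.0$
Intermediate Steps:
$V{\left(p,h \right)} = - 3 h$ ($V{\left(p,h \right)} = - \frac{9 h}{3} = - 3 h$)
$32186 - \left(\frac{2681}{V{\left(\left(-3\right) 3,Y{\left(5 \right)} \right)}} + \frac{-6899 + 418}{-22749}\right) = 32186 - \left(\frac{2681}{\left(-3\right) 5^{2}} + \frac{-6899 + 418}{-22749}\right) = 32186 - \left(\frac{2681}{\left(-3\right) 25} - - \frac{6481}{22749}\right) = 32186 - \left(\frac{2681}{-75} + \frac{6481}{22749}\right) = 32186 - \left(2681 \left(- \frac{1}{75}\right) + \frac{6481}{22749}\right) = 32186 - \left(- \frac{2681}{75} + \frac{6481}{22749}\right) = 32186 - - \frac{6722666}{189575} = 32186 + \frac{6722666}{189575} = \frac{6108383616}{189575}$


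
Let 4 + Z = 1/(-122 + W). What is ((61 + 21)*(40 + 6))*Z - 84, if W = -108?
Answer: -75942/5 ≈ -15188.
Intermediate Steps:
Z = -921/230 (Z = -4 + 1/(-122 - 108) = -4 + 1/(-230) = -4 - 1/230 = -921/230 ≈ -4.0043)
((61 + 21)*(40 + 6))*Z - 84 = ((61 + 21)*(40 + 6))*(-921/230) - 84 = (82*46)*(-921/230) - 84 = 3772*(-921/230) - 84 = -75522/5 - 84 = -75942/5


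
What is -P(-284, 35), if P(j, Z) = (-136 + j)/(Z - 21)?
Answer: 30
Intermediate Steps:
P(j, Z) = (-136 + j)/(-21 + Z)
-P(-284, 35) = -(-136 - 284)/(-21 + 35) = -(-420)/14 = -1*(-30) = 30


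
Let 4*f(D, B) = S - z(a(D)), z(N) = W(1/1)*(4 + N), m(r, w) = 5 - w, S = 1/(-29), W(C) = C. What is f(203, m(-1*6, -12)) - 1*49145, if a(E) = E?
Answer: -1426706/29 ≈ -49197.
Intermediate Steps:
S = -1/29 ≈ -0.034483
z(N) = 4 + N (z(N) = (4 + N)/1 = 1*(4 + N) = 4 + N)
f(D, B) = -117/116 - D/4 (f(D, B) = (-1/29 - (4 + D))/4 = (-1/29 + (-4 - D))/4 = (-117/29 - D)/4 = -117/116 - D/4)
f(203, m(-1*6, -12)) - 1*49145 = (-117/116 - 1/4*203) - 1*49145 = (-117/116 - 203/4) - 49145 = -1501/29 - 49145 = -1426706/29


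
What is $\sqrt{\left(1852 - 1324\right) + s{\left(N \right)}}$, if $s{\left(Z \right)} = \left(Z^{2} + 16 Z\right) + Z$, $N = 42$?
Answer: $3 \sqrt{334} \approx 54.827$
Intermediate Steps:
$s{\left(Z \right)} = Z^{2} + 17 Z$
$\sqrt{\left(1852 - 1324\right) + s{\left(N \right)}} = \sqrt{\left(1852 - 1324\right) + 42 \left(17 + 42\right)} = \sqrt{\left(1852 - 1324\right) + 42 \cdot 59} = \sqrt{528 + 2478} = \sqrt{3006} = 3 \sqrt{334}$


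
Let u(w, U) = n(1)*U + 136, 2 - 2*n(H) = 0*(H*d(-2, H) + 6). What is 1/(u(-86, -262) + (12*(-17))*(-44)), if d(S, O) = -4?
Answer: 1/8850 ≈ 0.00011299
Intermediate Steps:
n(H) = 1 (n(H) = 1 - 0*(H*(-4) + 6) = 1 - 0*(-4*H + 6) = 1 - 0*(6 - 4*H) = 1 - ½*0 = 1 + 0 = 1)
u(w, U) = 136 + U (u(w, U) = 1*U + 136 = U + 136 = 136 + U)
1/(u(-86, -262) + (12*(-17))*(-44)) = 1/((136 - 262) + (12*(-17))*(-44)) = 1/(-126 - 204*(-44)) = 1/(-126 + 8976) = 1/8850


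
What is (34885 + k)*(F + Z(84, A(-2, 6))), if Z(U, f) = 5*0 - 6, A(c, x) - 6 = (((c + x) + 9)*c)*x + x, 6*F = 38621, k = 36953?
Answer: 461978205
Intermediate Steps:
F = 38621/6 (F = (1/6)*38621 = 38621/6 ≈ 6436.8)
A(c, x) = 6 + x + c*x*(9 + c + x) (A(c, x) = 6 + ((((c + x) + 9)*c)*x + x) = 6 + (((9 + c + x)*c)*x + x) = 6 + ((c*(9 + c + x))*x + x) = 6 + (c*x*(9 + c + x) + x) = 6 + (x + c*x*(9 + c + x)) = 6 + x + c*x*(9 + c + x))
Z(U, f) = -6 (Z(U, f) = 0 - 6 = -6)
(34885 + k)*(F + Z(84, A(-2, 6))) = (34885 + 36953)*(38621/6 - 6) = 71838*(38585/6) = 461978205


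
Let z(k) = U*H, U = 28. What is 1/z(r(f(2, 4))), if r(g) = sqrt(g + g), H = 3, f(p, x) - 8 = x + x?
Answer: 1/84 ≈ 0.011905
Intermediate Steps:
f(p, x) = 8 + 2*x (f(p, x) = 8 + (x + x) = 8 + 2*x)
r(g) = sqrt(2)*sqrt(g) (r(g) = sqrt(2*g) = sqrt(2)*sqrt(g))
z(k) = 84 (z(k) = 28*3 = 84)
1/z(r(f(2, 4))) = 1/84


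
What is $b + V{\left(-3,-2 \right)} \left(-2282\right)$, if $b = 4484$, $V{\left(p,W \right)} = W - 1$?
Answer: $11330$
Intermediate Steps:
$V{\left(p,W \right)} = -1 + W$
$b + V{\left(-3,-2 \right)} \left(-2282\right) = 4484 + \left(-1 - 2\right) \left(-2282\right) = 4484 - -6846 = 4484 + 6846 = 11330$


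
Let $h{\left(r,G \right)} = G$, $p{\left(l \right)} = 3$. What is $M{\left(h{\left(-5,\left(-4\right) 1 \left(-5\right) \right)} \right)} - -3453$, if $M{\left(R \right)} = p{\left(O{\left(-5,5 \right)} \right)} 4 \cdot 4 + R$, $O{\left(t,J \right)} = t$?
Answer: $3521$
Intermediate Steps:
$M{\left(R \right)} = 48 + R$ ($M{\left(R \right)} = 3 \cdot 4 \cdot 4 + R = 3 \cdot 16 + R = 48 + R$)
$M{\left(h{\left(-5,\left(-4\right) 1 \left(-5\right) \right)} \right)} - -3453 = \left(48 + \left(-4\right) 1 \left(-5\right)\right) - -3453 = \left(48 - -20\right) + 3453 = \left(48 + 20\right) + 3453 = 68 + 3453 = 3521$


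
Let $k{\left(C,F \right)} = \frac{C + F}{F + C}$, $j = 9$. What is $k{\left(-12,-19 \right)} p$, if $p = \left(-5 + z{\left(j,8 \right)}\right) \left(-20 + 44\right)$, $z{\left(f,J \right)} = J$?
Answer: $72$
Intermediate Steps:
$k{\left(C,F \right)} = 1$ ($k{\left(C,F \right)} = \frac{C + F}{C + F} = 1$)
$p = 72$ ($p = \left(-5 + 8\right) \left(-20 + 44\right) = 3 \cdot 24 = 72$)
$k{\left(-12,-19 \right)} p = 1 \cdot 72 = 72$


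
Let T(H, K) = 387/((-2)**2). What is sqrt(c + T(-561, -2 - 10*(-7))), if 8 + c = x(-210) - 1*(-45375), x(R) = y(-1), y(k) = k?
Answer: sqrt(181851)/2 ≈ 213.22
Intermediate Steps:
T(H, K) = 387/4
x(R) = -1
c = 45366 (c = -8 + (-1 - 1*(-45375)) = -8 + (-1 + 45375) = -8 + 45374 = 45366)
sqrt(c + T(-561, -2 - 10*(-7))) = sqrt(45366 + 387/4) = sqrt(181851/4) = sqrt(181851)/2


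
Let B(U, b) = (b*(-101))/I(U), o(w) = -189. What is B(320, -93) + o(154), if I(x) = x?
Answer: -51087/320 ≈ -159.65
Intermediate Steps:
B(U, b) = -101*b/U (B(U, b) = (b*(-101))/U = (-101*b)/U = -101*b/U)
B(320, -93) + o(154) = -101*(-93)/320 - 189 = -101*(-93)*1/320 - 189 = 9393/320 - 189 = -51087/320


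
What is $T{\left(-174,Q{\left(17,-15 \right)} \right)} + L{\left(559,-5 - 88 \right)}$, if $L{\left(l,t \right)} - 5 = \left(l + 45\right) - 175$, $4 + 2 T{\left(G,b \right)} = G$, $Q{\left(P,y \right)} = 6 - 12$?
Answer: $345$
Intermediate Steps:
$Q{\left(P,y \right)} = -6$ ($Q{\left(P,y \right)} = 6 - 12 = -6$)
$T{\left(G,b \right)} = -2 + \frac{G}{2}$
$L{\left(l,t \right)} = -125 + l$ ($L{\left(l,t \right)} = 5 + \left(\left(l + 45\right) - 175\right) = 5 + \left(\left(45 + l\right) - 175\right) = 5 + \left(-130 + l\right) = -125 + l$)
$T{\left(-174,Q{\left(17,-15 \right)} \right)} + L{\left(559,-5 - 88 \right)} = \left(-2 + \frac{1}{2} \left(-174\right)\right) + \left(-125 + 559\right) = \left(-2 - 87\right) + 434 = -89 + 434 = 345$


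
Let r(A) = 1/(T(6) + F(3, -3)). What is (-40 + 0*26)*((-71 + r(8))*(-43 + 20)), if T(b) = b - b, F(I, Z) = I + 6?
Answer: -586960/9 ≈ -65218.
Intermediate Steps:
F(I, Z) = 6 + I
T(b) = 0
r(A) = ⅑ (r(A) = 1/(0 + (6 + 3)) = 1/(0 + 9) = 1/9 = ⅑)
(-40 + 0*26)*((-71 + r(8))*(-43 + 20)) = (-40 + 0*26)*((-71 + ⅑)*(-43 + 20)) = (-40 + 0)*(-638/9*(-23)) = -40*14674/9 = -586960/9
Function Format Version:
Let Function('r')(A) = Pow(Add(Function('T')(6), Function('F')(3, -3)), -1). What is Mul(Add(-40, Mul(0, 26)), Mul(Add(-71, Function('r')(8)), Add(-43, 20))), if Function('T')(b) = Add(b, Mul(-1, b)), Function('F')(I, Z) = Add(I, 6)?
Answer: Rational(-586960, 9) ≈ -65218.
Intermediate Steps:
Function('F')(I, Z) = Add(6, I)
Function('T')(b) = 0
Function('r')(A) = Rational(1, 9) (Function('r')(A) = Pow(Add(0, Add(6, 3)), -1) = Pow(Add(0, 9), -1) = Pow(9, -1) = Rational(1, 9))
Mul(Add(-40, Mul(0, 26)), Mul(Add(-71, Function('r')(8)), Add(-43, 20))) = Mul(Add(-40, Mul(0, 26)), Mul(Add(-71, Rational(1, 9)), Add(-43, 20))) = Mul(Add(-40, 0), Mul(Rational(-638, 9), -23)) = Mul(-40, Rational(14674, 9)) = Rational(-586960, 9)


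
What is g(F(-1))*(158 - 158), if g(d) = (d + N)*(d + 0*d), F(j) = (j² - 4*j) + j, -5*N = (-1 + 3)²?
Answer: 0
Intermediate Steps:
N = -⅘ (N = -(-1 + 3)²/5 = -⅕*2² = -⅕*4 = -⅘ ≈ -0.80000)
F(j) = j² - 3*j
g(d) = d*(-⅘ + d) (g(d) = (d - ⅘)*(d + 0*d) = (-⅘ + d)*(d + 0) = (-⅘ + d)*d = d*(-⅘ + d))
g(F(-1))*(158 - 158) = ((-(-3 - 1))*(-4 + 5*(-(-3 - 1)))/5)*(158 - 158) = ((-1*(-4))*(-4 + 5*(-1*(-4)))/5)*0 = ((⅕)*4*(-4 + 5*4))*0 = ((⅕)*4*(-4 + 20))*0 = ((⅕)*4*16)*0 = (64/5)*0 = 0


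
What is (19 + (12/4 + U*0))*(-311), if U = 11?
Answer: -6842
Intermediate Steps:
(19 + (12/4 + U*0))*(-311) = (19 + (12/4 + 11*0))*(-311) = (19 + (12*(¼) + 0))*(-311) = (19 + (3 + 0))*(-311) = (19 + 3)*(-311) = 22*(-311) = -6842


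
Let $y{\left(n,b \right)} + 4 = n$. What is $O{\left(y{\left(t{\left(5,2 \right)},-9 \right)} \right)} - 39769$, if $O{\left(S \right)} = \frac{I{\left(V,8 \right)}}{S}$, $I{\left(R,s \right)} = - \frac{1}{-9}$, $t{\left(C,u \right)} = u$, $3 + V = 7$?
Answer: $- \frac{715843}{18} \approx -39769.0$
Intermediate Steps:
$V = 4$ ($V = -3 + 7 = 4$)
$I{\left(R,s \right)} = \frac{1}{9}$ ($I{\left(R,s \right)} = \left(-1\right) \left(- \frac{1}{9}\right) = \frac{1}{9}$)
$y{\left(n,b \right)} = -4 + n$
$O{\left(S \right)} = \frac{1}{9 S}$
$O{\left(y{\left(t{\left(5,2 \right)},-9 \right)} \right)} - 39769 = \frac{1}{9 \left(-4 + 2\right)} - 39769 = \frac{1}{9 \left(-2\right)} - 39769 = \frac{1}{9} \left(- \frac{1}{2}\right) - 39769 = - \frac{1}{18} - 39769 = - \frac{715843}{18}$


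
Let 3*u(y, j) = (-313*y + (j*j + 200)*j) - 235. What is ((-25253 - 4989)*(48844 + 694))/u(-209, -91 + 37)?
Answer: 2247192294/51541 ≈ 43600.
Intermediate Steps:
u(y, j) = -235/3 - 313*y/3 + j*(200 + j²)/3 (u(y, j) = ((-313*y + (j*j + 200)*j) - 235)/3 = ((-313*y + (j² + 200)*j) - 235)/3 = ((-313*y + (200 + j²)*j) - 235)/3 = ((-313*y + j*(200 + j²)) - 235)/3 = (-235 - 313*y + j*(200 + j²))/3 = -235/3 - 313*y/3 + j*(200 + j²)/3)
((-25253 - 4989)*(48844 + 694))/u(-209, -91 + 37) = ((-25253 - 4989)*(48844 + 694))/(-235/3 - 313/3*(-209) + (-91 + 37)³/3 + 200*(-91 + 37)/3) = (-30242*49538)/(-235/3 + 65417/3 + (⅓)*(-54)³ + (200/3)*(-54)) = -1498128196/(-235/3 + 65417/3 + (⅓)*(-157464) - 3600) = -1498128196/(-235/3 + 65417/3 - 52488 - 3600) = -1498128196/(-103082/3) = -1498128196*(-3/103082) = 2247192294/51541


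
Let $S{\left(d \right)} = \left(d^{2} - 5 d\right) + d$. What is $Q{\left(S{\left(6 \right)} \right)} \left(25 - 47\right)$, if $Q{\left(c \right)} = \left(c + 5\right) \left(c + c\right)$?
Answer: $-8976$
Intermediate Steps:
$S{\left(d \right)} = d^{2} - 4 d$
$Q{\left(c \right)} = 2 c \left(5 + c\right)$ ($Q{\left(c \right)} = \left(5 + c\right) 2 c = 2 c \left(5 + c\right)$)
$Q{\left(S{\left(6 \right)} \right)} \left(25 - 47\right) = 2 \cdot 6 \left(-4 + 6\right) \left(5 + 6 \left(-4 + 6\right)\right) \left(25 - 47\right) = 2 \cdot 6 \cdot 2 \left(5 + 6 \cdot 2\right) \left(-22\right) = 2 \cdot 12 \left(5 + 12\right) \left(-22\right) = 2 \cdot 12 \cdot 17 \left(-22\right) = 408 \left(-22\right) = -8976$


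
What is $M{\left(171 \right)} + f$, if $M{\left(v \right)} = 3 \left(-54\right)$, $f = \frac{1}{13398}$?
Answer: $- \frac{2170475}{13398} \approx -162.0$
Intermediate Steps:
$f = \frac{1}{13398} \approx 7.4638 \cdot 10^{-5}$
$M{\left(v \right)} = -162$
$M{\left(171 \right)} + f = -162 + \frac{1}{13398} = - \frac{2170475}{13398}$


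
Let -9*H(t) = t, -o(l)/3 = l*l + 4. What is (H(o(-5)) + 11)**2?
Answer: 3844/9 ≈ 427.11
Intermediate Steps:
o(l) = -12 - 3*l**2 (o(l) = -3*(l*l + 4) = -3*(l**2 + 4) = -3*(4 + l**2) = -12 - 3*l**2)
H(t) = -t/9
(H(o(-5)) + 11)**2 = (-(-12 - 3*(-5)**2)/9 + 11)**2 = (-(-12 - 3*25)/9 + 11)**2 = (-(-12 - 75)/9 + 11)**2 = (-1/9*(-87) + 11)**2 = (29/3 + 11)**2 = (62/3)**2 = 3844/9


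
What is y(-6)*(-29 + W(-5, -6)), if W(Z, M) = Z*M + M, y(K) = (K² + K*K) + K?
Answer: -330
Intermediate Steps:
y(K) = K + 2*K² (y(K) = (K² + K²) + K = 2*K² + K = K + 2*K²)
W(Z, M) = M + M*Z (W(Z, M) = M*Z + M = M + M*Z)
y(-6)*(-29 + W(-5, -6)) = (-6*(1 + 2*(-6)))*(-29 - 6*(1 - 5)) = (-6*(1 - 12))*(-29 - 6*(-4)) = (-6*(-11))*(-29 + 24) = 66*(-5) = -330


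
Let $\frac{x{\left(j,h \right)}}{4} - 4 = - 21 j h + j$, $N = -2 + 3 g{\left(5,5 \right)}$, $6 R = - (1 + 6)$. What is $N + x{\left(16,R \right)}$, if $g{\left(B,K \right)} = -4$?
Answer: $1634$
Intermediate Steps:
$R = - \frac{7}{6}$ ($R = \frac{\left(-1\right) \left(1 + 6\right)}{6} = \frac{\left(-1\right) 7}{6} = \frac{1}{6} \left(-7\right) = - \frac{7}{6} \approx -1.1667$)
$N = -14$ ($N = -2 + 3 \left(-4\right) = -2 - 12 = -14$)
$x{\left(j,h \right)} = 16 + 4 j - 84 h j$ ($x{\left(j,h \right)} = 16 + 4 \left(- 21 j h + j\right) = 16 + 4 \left(- 21 h j + j\right) = 16 + 4 \left(j - 21 h j\right) = 16 - \left(- 4 j + 84 h j\right) = 16 + 4 j - 84 h j$)
$N + x{\left(16,R \right)} = -14 + \left(16 + 4 \cdot 16 - \left(-98\right) 16\right) = -14 + \left(16 + 64 + 1568\right) = -14 + 1648 = 1634$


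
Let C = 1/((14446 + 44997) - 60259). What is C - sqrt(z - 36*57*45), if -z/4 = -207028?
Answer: -1/816 - 2*sqrt(183943) ≈ -857.77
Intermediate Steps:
z = 828112 (z = -4*(-207028) = 828112)
C = -1/816 (C = 1/(59443 - 60259) = 1/(-816) = -1/816 ≈ -0.0012255)
C - sqrt(z - 36*57*45) = -1/816 - sqrt(828112 - 36*57*45) = -1/816 - sqrt(828112 - 2052*45) = -1/816 - sqrt(828112 - 92340) = -1/816 - sqrt(735772) = -1/816 - 2*sqrt(183943)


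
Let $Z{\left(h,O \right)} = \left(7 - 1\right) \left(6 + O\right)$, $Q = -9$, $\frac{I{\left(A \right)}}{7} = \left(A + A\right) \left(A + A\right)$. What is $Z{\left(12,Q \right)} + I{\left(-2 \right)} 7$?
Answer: $766$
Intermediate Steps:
$I{\left(A \right)} = 28 A^{2}$ ($I{\left(A \right)} = 7 \left(A + A\right) \left(A + A\right) = 7 \cdot 2 A 2 A = 7 \cdot 4 A^{2} = 28 A^{2}$)
$Z{\left(h,O \right)} = 36 + 6 O$ ($Z{\left(h,O \right)} = 6 \left(6 + O\right) = 36 + 6 O$)
$Z{\left(12,Q \right)} + I{\left(-2 \right)} 7 = \left(36 + 6 \left(-9\right)\right) + 28 \left(-2\right)^{2} \cdot 7 = \left(36 - 54\right) + 28 \cdot 4 \cdot 7 = -18 + 112 \cdot 7 = -18 + 784 = 766$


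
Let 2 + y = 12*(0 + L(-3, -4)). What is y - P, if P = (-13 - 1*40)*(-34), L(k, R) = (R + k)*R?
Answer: -1468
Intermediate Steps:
L(k, R) = R*(R + k)
y = 334 (y = -2 + 12*(0 - 4*(-4 - 3)) = -2 + 12*(0 - 4*(-7)) = -2 + 12*(0 + 28) = -2 + 12*28 = -2 + 336 = 334)
P = 1802 (P = (-13 - 40)*(-34) = -53*(-34) = 1802)
y - P = 334 - 1*1802 = 334 - 1802 = -1468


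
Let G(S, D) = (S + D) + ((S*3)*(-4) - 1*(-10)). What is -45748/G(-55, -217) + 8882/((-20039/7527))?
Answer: -13762480072/3987761 ≈ -3451.2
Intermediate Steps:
G(S, D) = 10 + D - 11*S (G(S, D) = (D + S) + ((3*S)*(-4) + 10) = (D + S) + (-12*S + 10) = (D + S) + (10 - 12*S) = 10 + D - 11*S)
-45748/G(-55, -217) + 8882/((-20039/7527)) = -45748/(10 - 217 - 11*(-55)) + 8882/((-20039/7527)) = -45748/(10 - 217 + 605) + 8882/((-20039*1/7527)) = -45748/398 + 8882/(-20039/7527) = -45748*1/398 + 8882*(-7527/20039) = -22874/199 - 66854814/20039 = -13762480072/3987761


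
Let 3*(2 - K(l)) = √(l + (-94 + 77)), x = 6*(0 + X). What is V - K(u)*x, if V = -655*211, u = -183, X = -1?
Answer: -138193 - 20*I*√2 ≈ -1.3819e+5 - 28.284*I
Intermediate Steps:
V = -138205
x = -6 (x = 6*(0 - 1) = 6*(-1) = -6)
K(l) = 2 - √(-17 + l)/3 (K(l) = 2 - √(l + (-94 + 77))/3 = 2 - √(l - 17)/3 = 2 - √(-17 + l)/3)
V - K(u)*x = -138205 - (2 - √(-17 - 183)/3)*(-6) = -138205 - (2 - 10*I*√2/3)*(-6) = -138205 - (-12 + 20*I*√2) = -138205 + (12 - 20*I*√2) = -138193 - 20*I*√2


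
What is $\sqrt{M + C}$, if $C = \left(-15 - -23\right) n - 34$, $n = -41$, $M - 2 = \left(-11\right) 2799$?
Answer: $3 i \sqrt{3461} \approx 176.49 i$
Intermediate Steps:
$M = -30787$ ($M = 2 - 30789 = -30787$)
$C = -362$ ($C = \left(-15 - -23\right) \left(-41\right) - 34 = \left(-15 + 23\right) \left(-41\right) - 34 = 8 \left(-41\right) - 34 = -328 - 34 = -362$)
$\sqrt{M + C} = \sqrt{-30787 - 362} = \sqrt{-31149} = 3 i \sqrt{3461}$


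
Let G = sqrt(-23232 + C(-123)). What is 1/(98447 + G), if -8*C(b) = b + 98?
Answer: 787576/77534680303 - 2*I*sqrt(371662)/77534680303 ≈ 1.0158e-5 - 1.5726e-8*I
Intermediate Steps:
C(b) = -49/4 - b/8 (C(b) = -(b + 98)/8 = -(98 + b)/8 = -49/4 - b/8)
G = I*sqrt(371662)/4 (G = sqrt(-23232 + (-49/4 - 1/8*(-123))) = sqrt(-23232 + (-49/4 + 123/8)) = sqrt(-23232 + 25/8) = sqrt(-185831/8) = I*sqrt(371662)/4 ≈ 152.41*I)
1/(98447 + G) = 1/(98447 + I*sqrt(371662)/4)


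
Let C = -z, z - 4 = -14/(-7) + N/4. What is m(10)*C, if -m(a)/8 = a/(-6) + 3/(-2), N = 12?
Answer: -228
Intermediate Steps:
z = 9 (z = 4 + (-14/(-7) + 12/4) = 4 + (-14*(-⅐) + 12*(¼)) = 4 + (2 + 3) = 4 + 5 = 9)
m(a) = 12 + 4*a/3 (m(a) = -8*(a/(-6) + 3/(-2)) = -8*(a*(-⅙) + 3*(-½)) = -8*(-a/6 - 3/2) = -8*(-3/2 - a/6) = 12 + 4*a/3)
C = -9 (C = -1*9 = -9)
m(10)*C = (12 + (4/3)*10)*(-9) = (12 + 40/3)*(-9) = (76/3)*(-9) = -228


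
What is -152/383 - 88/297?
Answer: -7168/10341 ≈ -0.69316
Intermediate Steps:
-152/383 - 88/297 = -152*1/383 - 88*1/297 = -152/383 - 8/27 = -7168/10341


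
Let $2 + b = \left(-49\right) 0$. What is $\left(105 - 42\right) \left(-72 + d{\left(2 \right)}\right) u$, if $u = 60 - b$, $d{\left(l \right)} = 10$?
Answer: $-242172$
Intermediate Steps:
$b = -2$ ($b = -2 - 0 = -2 + 0 = -2$)
$u = 62$ ($u = 60 - -2 = 60 + 2 = 62$)
$\left(105 - 42\right) \left(-72 + d{\left(2 \right)}\right) u = \left(105 - 42\right) \left(-72 + 10\right) 62 = 63 \left(-62\right) 62 = \left(-3906\right) 62 = -242172$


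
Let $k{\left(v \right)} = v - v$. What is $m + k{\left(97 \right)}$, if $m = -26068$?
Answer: $-26068$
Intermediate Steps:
$k{\left(v \right)} = 0$
$m + k{\left(97 \right)} = -26068 + 0 = -26068$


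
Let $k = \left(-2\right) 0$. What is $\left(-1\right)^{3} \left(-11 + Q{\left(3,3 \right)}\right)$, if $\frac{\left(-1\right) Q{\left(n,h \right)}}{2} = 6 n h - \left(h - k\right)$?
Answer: $113$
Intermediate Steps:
$k = 0$
$Q{\left(n,h \right)} = 2 h - 12 h n$ ($Q{\left(n,h \right)} = - 2 \left(6 n h + \left(0 - h\right)\right) = - 2 \left(6 h n - h\right) = - 2 \left(- h + 6 h n\right) = 2 h - 12 h n$)
$\left(-1\right)^{3} \left(-11 + Q{\left(3,3 \right)}\right) = \left(-1\right)^{3} \left(-11 + 2 \cdot 3 \left(1 - 18\right)\right) = - (-11 + 2 \cdot 3 \left(1 - 18\right)) = - (-11 + 2 \cdot 3 \left(-17\right)) = - (-11 - 102) = \left(-1\right) \left(-113\right) = 113$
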